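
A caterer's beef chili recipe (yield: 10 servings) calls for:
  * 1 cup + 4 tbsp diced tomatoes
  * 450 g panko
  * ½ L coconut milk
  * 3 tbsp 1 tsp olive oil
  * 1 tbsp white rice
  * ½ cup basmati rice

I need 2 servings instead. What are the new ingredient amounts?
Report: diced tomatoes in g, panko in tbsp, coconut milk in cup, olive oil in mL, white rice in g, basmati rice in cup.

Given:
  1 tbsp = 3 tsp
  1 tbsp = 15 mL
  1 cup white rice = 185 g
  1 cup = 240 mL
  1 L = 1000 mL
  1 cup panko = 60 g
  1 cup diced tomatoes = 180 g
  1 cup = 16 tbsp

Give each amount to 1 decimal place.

Scaling factor: 2/10 = 1/5 = 0.2.
diced tomatoes: (1 cup + 4 tbsp = 1.25 cup) × 1/5 × 180 g/cup = 45.0 g
panko: 450 g × 1/5 ÷ 60 g/cup × 16 tbsp/cup = 24.0 tbsp
coconut milk: 0.5 L × 1/5 × 1000 mL/L ÷ 240 mL/cup ≈ 0.4 cup
olive oil: (3 tbsp + 1 tsp = 10/3 tbsp) × 1/5 × 15 mL/tbsp = 10.0 mL
white rice: 1 tbsp × 1/5 ÷ 16 tbsp/cup × 185 g/cup ≈ 2.3 g
basmati rice: 0.5 cup × 1/5 = 0.1 cup

diced tomatoes: 45.0 g; panko: 24.0 tbsp; coconut milk: 0.4 cup; olive oil: 10.0 mL; white rice: 2.3 g; basmati rice: 0.1 cup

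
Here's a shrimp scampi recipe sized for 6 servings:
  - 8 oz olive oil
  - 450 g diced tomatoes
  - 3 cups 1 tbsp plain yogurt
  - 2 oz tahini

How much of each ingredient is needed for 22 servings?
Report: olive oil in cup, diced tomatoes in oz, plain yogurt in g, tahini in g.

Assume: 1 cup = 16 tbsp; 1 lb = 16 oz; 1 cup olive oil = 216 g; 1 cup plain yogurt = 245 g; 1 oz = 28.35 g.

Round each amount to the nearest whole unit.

olive oil: 4 cup; diced tomatoes: 58 oz; plain yogurt: 2751 g; tahini: 208 g

Scaling factor: 22/6 = 11/3.
olive oil: 8 oz × 11/3 × 28.35 g/oz ÷ 216 g/cup ≈ 4 cup
diced tomatoes: 450 g × 11/3 ÷ 28.35 g/oz ≈ 58 oz
plain yogurt: (3 cup + 1 tbsp = 3.0625 cup) × 11/3 × 245 g/cup ≈ 2751 g
tahini: 2 oz × 11/3 × 28.35 g/oz ≈ 208 g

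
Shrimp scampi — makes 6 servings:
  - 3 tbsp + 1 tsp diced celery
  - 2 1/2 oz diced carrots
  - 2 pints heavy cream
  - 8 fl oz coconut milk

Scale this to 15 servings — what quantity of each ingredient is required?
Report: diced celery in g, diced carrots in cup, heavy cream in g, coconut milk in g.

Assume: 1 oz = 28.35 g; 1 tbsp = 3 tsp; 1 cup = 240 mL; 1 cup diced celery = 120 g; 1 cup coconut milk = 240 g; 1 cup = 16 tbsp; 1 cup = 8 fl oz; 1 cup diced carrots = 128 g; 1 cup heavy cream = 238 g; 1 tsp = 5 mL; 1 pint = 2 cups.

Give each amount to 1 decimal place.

diced celery: 62.5 g; diced carrots: 1.4 cup; heavy cream: 2380.0 g; coconut milk: 600.0 g

Scaling factor: 15/6 = 5/2 = 2.5.
diced celery: (3 tbsp + 1 tsp = 10/3 tbsp) × 5/2 ÷ 16 tbsp/cup × 120 g/cup = 62.5 g
diced carrots: 2.5 oz × 5/2 × 28.35 g/oz ÷ 128 g/cup ≈ 1.4 cup
heavy cream: 2 pint × 5/2 × 2 cup/pint × 238 g/cup = 2380.0 g
coconut milk: 8 fl oz × 5/2 ÷ 8 fl oz/cup × 240 g/cup = 600.0 g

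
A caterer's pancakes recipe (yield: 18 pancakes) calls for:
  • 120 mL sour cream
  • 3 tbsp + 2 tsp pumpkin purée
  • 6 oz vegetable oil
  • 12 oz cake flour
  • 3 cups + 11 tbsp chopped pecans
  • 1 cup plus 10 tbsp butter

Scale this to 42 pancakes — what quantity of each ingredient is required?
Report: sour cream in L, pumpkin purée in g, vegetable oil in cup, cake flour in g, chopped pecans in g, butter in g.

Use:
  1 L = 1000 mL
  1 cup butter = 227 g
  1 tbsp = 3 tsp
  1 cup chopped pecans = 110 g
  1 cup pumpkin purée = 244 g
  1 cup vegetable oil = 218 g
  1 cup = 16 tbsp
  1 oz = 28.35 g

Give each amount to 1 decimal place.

sour cream: 0.3 L; pumpkin purée: 130.5 g; vegetable oil: 1.8 cup; cake flour: 793.8 g; chopped pecans: 946.5 g; butter: 860.7 g

Scaling factor: 42/18 = 7/3.
sour cream: 120 mL × 7/3 ÷ 1000 mL/L ≈ 0.3 L
pumpkin purée: (3 tbsp + 2 tsp = 11/3 tbsp) × 7/3 ÷ 16 tbsp/cup × 244 g/cup ≈ 130.5 g
vegetable oil: 6 oz × 7/3 × 28.35 g/oz ÷ 218 g/cup ≈ 1.8 cup
cake flour: 12 oz × 7/3 × 28.35 g/oz = 793.8 g
chopped pecans: (3 cup + 11 tbsp = 3.6875 cup) × 7/3 × 110 g/cup ≈ 946.5 g
butter: (1 cup + 10 tbsp = 1.625 cup) × 7/3 × 227 g/cup ≈ 860.7 g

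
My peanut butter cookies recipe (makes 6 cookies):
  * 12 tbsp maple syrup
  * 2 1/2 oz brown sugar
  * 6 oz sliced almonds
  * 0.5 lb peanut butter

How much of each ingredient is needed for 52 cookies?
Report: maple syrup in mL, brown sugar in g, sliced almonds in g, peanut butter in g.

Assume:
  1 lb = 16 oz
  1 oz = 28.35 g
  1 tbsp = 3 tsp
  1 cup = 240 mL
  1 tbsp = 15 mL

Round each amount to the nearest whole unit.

Scaling factor: 52/6 = 26/3.
maple syrup: 12 tbsp × 26/3 × 15 mL/tbsp = 1560 mL
brown sugar: 2.5 oz × 26/3 × 28.35 g/oz ≈ 614 g
sliced almonds: 6 oz × 26/3 × 28.35 g/oz ≈ 1474 g
peanut butter: 0.5 lb × 26/3 × 16 oz/lb × 28.35 g/oz ≈ 1966 g

maple syrup: 1560 mL; brown sugar: 614 g; sliced almonds: 1474 g; peanut butter: 1966 g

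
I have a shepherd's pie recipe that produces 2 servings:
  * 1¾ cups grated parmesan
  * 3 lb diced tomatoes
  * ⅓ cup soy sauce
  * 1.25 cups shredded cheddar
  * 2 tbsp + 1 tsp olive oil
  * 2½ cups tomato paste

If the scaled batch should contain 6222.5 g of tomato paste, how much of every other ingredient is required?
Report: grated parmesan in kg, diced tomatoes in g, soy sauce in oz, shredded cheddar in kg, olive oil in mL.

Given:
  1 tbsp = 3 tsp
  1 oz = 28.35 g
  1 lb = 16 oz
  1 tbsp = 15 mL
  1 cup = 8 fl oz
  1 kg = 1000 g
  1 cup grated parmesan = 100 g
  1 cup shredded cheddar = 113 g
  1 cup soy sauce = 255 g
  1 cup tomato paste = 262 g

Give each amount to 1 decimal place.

grated parmesan: 1.7 kg; diced tomatoes: 12927.6 g; soy sauce: 28.5 oz; shredded cheddar: 1.3 kg; olive oil: 332.5 mL

The original recipe has 655 g of tomato paste, so the scaling factor is 6222.5 ÷ 655 = 19/2 = 9.5.
grated parmesan: 1.75 cup × 19/2 × 100 g/cup ÷ 1000 g/kg ≈ 1.7 kg
diced tomatoes: 3 lb × 19/2 × 16 oz/lb × 28.35 g/oz = 12927.6 g
soy sauce: 1/3 cup × 19/2 × 255 g/cup ÷ 28.35 g/oz ≈ 28.5 oz
shredded cheddar: 1.25 cup × 19/2 × 113 g/cup ÷ 1000 g/kg ≈ 1.3 kg
olive oil: (2 tbsp + 1 tsp = 7/3 tbsp) × 19/2 × 15 mL/tbsp = 332.5 mL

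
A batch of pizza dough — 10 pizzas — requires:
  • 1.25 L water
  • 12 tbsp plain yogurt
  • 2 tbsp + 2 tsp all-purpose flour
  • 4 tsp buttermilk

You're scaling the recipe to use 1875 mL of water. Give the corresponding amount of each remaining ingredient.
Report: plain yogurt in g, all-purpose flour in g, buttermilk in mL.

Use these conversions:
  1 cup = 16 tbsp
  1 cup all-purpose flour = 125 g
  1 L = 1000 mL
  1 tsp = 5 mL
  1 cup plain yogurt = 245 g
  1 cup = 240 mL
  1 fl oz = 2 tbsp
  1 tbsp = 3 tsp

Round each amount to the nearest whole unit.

The original recipe has 1250 mL of water, so the scaling factor is 1875 ÷ 1250 = 3/2 = 1.5.
plain yogurt: 12 tbsp × 3/2 ÷ 16 tbsp/cup × 245 g/cup ≈ 276 g
all-purpose flour: (2 tbsp + 2 tsp = 8/3 tbsp) × 3/2 ÷ 16 tbsp/cup × 125 g/cup ≈ 31 g
buttermilk: 4 tsp × 3/2 × 5 mL/tsp = 30 mL

plain yogurt: 276 g; all-purpose flour: 31 g; buttermilk: 30 mL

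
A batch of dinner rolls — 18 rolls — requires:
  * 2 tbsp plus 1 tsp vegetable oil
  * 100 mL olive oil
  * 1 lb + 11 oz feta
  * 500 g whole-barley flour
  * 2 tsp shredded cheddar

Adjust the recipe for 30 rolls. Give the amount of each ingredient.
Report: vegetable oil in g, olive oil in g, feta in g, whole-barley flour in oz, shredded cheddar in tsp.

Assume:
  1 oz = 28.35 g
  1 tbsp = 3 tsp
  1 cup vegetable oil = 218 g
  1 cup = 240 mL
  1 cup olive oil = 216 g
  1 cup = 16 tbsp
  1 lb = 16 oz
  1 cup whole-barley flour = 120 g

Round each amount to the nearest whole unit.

Scaling factor: 30/18 = 5/3.
vegetable oil: (2 tbsp + 1 tsp = 7/3 tbsp) × 5/3 ÷ 16 tbsp/cup × 218 g/cup ≈ 53 g
olive oil: 100 mL × 5/3 ÷ 240 mL/cup × 216 g/cup = 150 g
feta: (1 lb + 11 oz = 1.6875 lb) × 5/3 × 16 oz/lb × 28.35 g/oz ≈ 1276 g
whole-barley flour: 500 g × 5/3 ÷ 28.35 g/oz ≈ 29 oz
shredded cheddar: 2 tsp × 5/3 ≈ 3 tsp

vegetable oil: 53 g; olive oil: 150 g; feta: 1276 g; whole-barley flour: 29 oz; shredded cheddar: 3 tsp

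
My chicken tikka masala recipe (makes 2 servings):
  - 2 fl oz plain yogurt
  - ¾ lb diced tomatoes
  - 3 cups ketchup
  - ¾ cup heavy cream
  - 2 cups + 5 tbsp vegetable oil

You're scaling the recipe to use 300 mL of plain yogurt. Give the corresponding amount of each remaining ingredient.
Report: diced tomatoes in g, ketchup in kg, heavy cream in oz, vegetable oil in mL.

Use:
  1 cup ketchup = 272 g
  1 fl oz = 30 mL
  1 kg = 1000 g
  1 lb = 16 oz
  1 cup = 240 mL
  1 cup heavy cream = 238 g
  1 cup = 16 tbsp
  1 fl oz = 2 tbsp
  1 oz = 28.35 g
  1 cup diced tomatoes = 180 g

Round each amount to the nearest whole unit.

diced tomatoes: 1701 g; ketchup: 4 kg; heavy cream: 31 oz; vegetable oil: 2775 mL

The original recipe has 60 mL of plain yogurt, so the scaling factor is 300 ÷ 60 = 5.
diced tomatoes: 0.75 lb × 5 × 16 oz/lb × 28.35 g/oz = 1701 g
ketchup: 3 cup × 5 × 272 g/cup ÷ 1000 g/kg ≈ 4 kg
heavy cream: 0.75 cup × 5 × 238 g/cup ÷ 28.35 g/oz ≈ 31 oz
vegetable oil: (2 cup + 5 tbsp = 2.3125 cup) × 5 × 240 mL/cup = 2775 mL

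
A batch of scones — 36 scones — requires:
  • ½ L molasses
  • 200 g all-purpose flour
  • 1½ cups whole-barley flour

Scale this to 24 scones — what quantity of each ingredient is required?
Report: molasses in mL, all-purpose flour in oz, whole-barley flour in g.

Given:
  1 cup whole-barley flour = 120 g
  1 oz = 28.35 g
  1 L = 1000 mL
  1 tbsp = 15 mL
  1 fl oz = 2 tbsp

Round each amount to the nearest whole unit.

Scaling factor: 24/36 = 2/3.
molasses: 0.5 L × 2/3 × 1000 mL/L ≈ 333 mL
all-purpose flour: 200 g × 2/3 ÷ 28.35 g/oz ≈ 5 oz
whole-barley flour: 1.5 cup × 2/3 × 120 g/cup = 120 g

molasses: 333 mL; all-purpose flour: 5 oz; whole-barley flour: 120 g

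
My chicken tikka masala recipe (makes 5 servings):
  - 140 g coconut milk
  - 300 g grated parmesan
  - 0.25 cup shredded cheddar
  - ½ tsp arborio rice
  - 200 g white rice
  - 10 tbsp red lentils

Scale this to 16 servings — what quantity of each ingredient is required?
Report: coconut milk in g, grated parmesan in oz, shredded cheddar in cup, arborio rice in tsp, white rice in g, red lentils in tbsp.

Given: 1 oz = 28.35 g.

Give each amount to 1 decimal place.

Scaling factor: 16/5 = 3.2.
coconut milk: 140 g × 16/5 = 448.0 g
grated parmesan: 300 g × 16/5 ÷ 28.35 g/oz ≈ 33.9 oz
shredded cheddar: 0.25 cup × 16/5 = 0.8 cup
arborio rice: 0.5 tsp × 16/5 = 1.6 tsp
white rice: 200 g × 16/5 = 640.0 g
red lentils: 10 tbsp × 16/5 = 32.0 tbsp

coconut milk: 448.0 g; grated parmesan: 33.9 oz; shredded cheddar: 0.8 cup; arborio rice: 1.6 tsp; white rice: 640.0 g; red lentils: 32.0 tbsp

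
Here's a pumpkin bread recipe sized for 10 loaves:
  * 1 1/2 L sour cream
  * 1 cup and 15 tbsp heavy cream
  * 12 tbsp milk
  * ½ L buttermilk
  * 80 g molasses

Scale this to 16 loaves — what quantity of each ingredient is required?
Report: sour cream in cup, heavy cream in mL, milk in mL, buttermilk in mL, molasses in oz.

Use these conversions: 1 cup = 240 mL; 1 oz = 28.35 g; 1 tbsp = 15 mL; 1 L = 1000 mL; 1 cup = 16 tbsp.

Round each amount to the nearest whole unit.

Scaling factor: 16/10 = 8/5 = 1.6.
sour cream: 1.5 L × 8/5 × 1000 mL/L ÷ 240 mL/cup = 10 cup
heavy cream: (1 cup + 15 tbsp = 1.9375 cup) × 8/5 × 240 mL/cup = 744 mL
milk: 12 tbsp × 8/5 × 15 mL/tbsp = 288 mL
buttermilk: 0.5 L × 8/5 × 1000 mL/L = 800 mL
molasses: 80 g × 8/5 ÷ 28.35 g/oz ≈ 5 oz

sour cream: 10 cup; heavy cream: 744 mL; milk: 288 mL; buttermilk: 800 mL; molasses: 5 oz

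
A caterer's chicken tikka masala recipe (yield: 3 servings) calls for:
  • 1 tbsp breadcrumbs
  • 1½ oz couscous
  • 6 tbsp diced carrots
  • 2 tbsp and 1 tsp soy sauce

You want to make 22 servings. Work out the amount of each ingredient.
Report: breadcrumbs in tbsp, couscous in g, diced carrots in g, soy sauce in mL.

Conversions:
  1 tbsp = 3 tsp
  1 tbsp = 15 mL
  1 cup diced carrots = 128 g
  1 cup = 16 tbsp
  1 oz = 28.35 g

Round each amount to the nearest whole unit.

breadcrumbs: 7 tbsp; couscous: 312 g; diced carrots: 352 g; soy sauce: 257 mL

Scaling factor: 22/3.
breadcrumbs: 1 tbsp × 22/3 ≈ 7 tbsp
couscous: 1.5 oz × 22/3 × 28.35 g/oz ≈ 312 g
diced carrots: 6 tbsp × 22/3 ÷ 16 tbsp/cup × 128 g/cup = 352 g
soy sauce: (2 tbsp + 1 tsp = 7/3 tbsp) × 22/3 × 15 mL/tbsp ≈ 257 mL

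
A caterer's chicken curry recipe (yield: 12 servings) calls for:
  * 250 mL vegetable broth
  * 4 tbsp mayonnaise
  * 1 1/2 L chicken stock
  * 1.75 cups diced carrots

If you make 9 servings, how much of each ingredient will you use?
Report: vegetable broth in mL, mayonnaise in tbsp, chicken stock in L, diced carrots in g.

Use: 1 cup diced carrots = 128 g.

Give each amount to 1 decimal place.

Scaling factor: 9/12 = 3/4 = 0.75.
vegetable broth: 250 mL × 3/4 = 187.5 mL
mayonnaise: 4 tbsp × 3/4 = 3.0 tbsp
chicken stock: 1.5 L × 3/4 ≈ 1.1 L
diced carrots: 1.75 cup × 3/4 × 128 g/cup = 168.0 g

vegetable broth: 187.5 mL; mayonnaise: 3.0 tbsp; chicken stock: 1.1 L; diced carrots: 168.0 g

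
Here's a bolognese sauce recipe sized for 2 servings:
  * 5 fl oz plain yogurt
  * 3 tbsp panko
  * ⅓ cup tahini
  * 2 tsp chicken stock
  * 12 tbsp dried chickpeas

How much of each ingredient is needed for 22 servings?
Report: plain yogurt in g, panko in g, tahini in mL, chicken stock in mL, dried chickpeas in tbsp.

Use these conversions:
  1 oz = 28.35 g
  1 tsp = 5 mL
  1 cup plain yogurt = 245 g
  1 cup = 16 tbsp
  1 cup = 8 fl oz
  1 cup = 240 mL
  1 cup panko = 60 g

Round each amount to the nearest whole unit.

Scaling factor: 22/2 = 11.
plain yogurt: 5 fl oz × 11 ÷ 8 fl oz/cup × 245 g/cup ≈ 1684 g
panko: 3 tbsp × 11 ÷ 16 tbsp/cup × 60 g/cup ≈ 124 g
tahini: 1/3 cup × 11 × 240 mL/cup = 880 mL
chicken stock: 2 tsp × 11 × 5 mL/tsp = 110 mL
dried chickpeas: 12 tbsp × 11 = 132 tbsp

plain yogurt: 1684 g; panko: 124 g; tahini: 880 mL; chicken stock: 110 mL; dried chickpeas: 132 tbsp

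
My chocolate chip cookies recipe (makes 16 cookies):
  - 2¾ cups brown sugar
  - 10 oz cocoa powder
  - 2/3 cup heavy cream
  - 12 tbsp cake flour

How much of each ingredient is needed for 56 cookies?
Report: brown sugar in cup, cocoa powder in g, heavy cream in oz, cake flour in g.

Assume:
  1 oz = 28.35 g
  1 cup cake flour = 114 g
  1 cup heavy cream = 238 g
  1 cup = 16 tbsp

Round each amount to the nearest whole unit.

Scaling factor: 56/16 = 7/2 = 3.5.
brown sugar: 2.75 cup × 7/2 ≈ 10 cup
cocoa powder: 10 oz × 7/2 × 28.35 g/oz ≈ 992 g
heavy cream: 2/3 cup × 7/2 × 238 g/cup ÷ 28.35 g/oz ≈ 20 oz
cake flour: 12 tbsp × 7/2 ÷ 16 tbsp/cup × 114 g/cup ≈ 299 g

brown sugar: 10 cup; cocoa powder: 992 g; heavy cream: 20 oz; cake flour: 299 g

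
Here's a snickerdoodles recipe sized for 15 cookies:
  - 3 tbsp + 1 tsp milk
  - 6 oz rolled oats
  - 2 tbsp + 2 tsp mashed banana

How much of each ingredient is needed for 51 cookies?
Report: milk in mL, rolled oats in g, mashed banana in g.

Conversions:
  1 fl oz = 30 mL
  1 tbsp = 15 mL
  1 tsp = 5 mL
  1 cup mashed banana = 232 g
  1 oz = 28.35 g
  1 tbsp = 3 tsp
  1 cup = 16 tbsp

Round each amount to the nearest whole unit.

milk: 170 mL; rolled oats: 578 g; mashed banana: 131 g

Scaling factor: 51/15 = 17/5 = 3.4.
milk: (3 tbsp + 1 tsp = 10/3 tbsp) × 17/5 × 15 mL/tbsp = 170 mL
rolled oats: 6 oz × 17/5 × 28.35 g/oz ≈ 578 g
mashed banana: (2 tbsp + 2 tsp = 8/3 tbsp) × 17/5 ÷ 16 tbsp/cup × 232 g/cup ≈ 131 g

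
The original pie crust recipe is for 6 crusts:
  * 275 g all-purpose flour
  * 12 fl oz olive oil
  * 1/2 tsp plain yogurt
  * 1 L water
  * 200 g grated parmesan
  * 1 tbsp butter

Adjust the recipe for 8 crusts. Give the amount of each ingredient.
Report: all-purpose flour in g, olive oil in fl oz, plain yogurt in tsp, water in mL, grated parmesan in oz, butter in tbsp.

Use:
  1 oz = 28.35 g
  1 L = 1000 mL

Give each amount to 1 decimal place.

Scaling factor: 8/6 = 4/3.
all-purpose flour: 275 g × 4/3 ≈ 366.7 g
olive oil: 12 fl oz × 4/3 = 16.0 fl oz
plain yogurt: 0.5 tsp × 4/3 ≈ 0.7 tsp
water: 1 L × 4/3 × 1000 mL/L ≈ 1333.3 mL
grated parmesan: 200 g × 4/3 ÷ 28.35 g/oz ≈ 9.4 oz
butter: 1 tbsp × 4/3 ≈ 1.3 tbsp

all-purpose flour: 366.7 g; olive oil: 16.0 fl oz; plain yogurt: 0.7 tsp; water: 1333.3 mL; grated parmesan: 9.4 oz; butter: 1.3 tbsp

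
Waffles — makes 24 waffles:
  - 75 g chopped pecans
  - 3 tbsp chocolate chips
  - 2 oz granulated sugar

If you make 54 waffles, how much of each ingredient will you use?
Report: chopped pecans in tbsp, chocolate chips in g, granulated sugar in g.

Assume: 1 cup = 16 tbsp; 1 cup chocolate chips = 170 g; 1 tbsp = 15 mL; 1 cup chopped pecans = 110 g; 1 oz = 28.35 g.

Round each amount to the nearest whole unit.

Scaling factor: 54/24 = 9/4 = 2.25.
chopped pecans: 75 g × 9/4 ÷ 110 g/cup × 16 tbsp/cup ≈ 25 tbsp
chocolate chips: 3 tbsp × 9/4 ÷ 16 tbsp/cup × 170 g/cup ≈ 72 g
granulated sugar: 2 oz × 9/4 × 28.35 g/oz ≈ 128 g

chopped pecans: 25 tbsp; chocolate chips: 72 g; granulated sugar: 128 g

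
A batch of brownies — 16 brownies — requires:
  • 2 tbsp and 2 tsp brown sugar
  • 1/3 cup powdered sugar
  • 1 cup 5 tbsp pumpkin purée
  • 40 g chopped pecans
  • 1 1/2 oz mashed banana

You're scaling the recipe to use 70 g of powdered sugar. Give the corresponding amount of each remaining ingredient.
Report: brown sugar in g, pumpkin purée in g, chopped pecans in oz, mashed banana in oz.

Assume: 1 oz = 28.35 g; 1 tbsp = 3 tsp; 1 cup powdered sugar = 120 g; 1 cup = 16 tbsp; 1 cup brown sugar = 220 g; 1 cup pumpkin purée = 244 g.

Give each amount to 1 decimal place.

The original recipe has 40 g of powdered sugar, so the scaling factor is 70 ÷ 40 = 7/4 = 1.75.
brown sugar: (2 tbsp + 2 tsp = 8/3 tbsp) × 7/4 ÷ 16 tbsp/cup × 220 g/cup ≈ 64.2 g
pumpkin purée: (1 cup + 5 tbsp = 1.3125 cup) × 7/4 × 244 g/cup ≈ 560.4 g
chopped pecans: 40 g × 7/4 ÷ 28.35 g/oz ≈ 2.5 oz
mashed banana: 1.5 oz × 7/4 ≈ 2.6 oz

brown sugar: 64.2 g; pumpkin purée: 560.4 g; chopped pecans: 2.5 oz; mashed banana: 2.6 oz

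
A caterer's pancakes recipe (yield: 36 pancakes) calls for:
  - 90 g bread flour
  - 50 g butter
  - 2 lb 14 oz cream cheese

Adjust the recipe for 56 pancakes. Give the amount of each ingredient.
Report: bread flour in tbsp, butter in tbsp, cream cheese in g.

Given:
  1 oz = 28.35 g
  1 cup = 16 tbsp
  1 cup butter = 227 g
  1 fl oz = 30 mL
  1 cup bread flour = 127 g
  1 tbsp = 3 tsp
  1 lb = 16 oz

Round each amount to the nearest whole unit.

Scaling factor: 56/36 = 14/9.
bread flour: 90 g × 14/9 ÷ 127 g/cup × 16 tbsp/cup ≈ 18 tbsp
butter: 50 g × 14/9 ÷ 227 g/cup × 16 tbsp/cup ≈ 5 tbsp
cream cheese: (2 lb + 14 oz = 2.875 lb) × 14/9 × 16 oz/lb × 28.35 g/oz ≈ 2029 g

bread flour: 18 tbsp; butter: 5 tbsp; cream cheese: 2029 g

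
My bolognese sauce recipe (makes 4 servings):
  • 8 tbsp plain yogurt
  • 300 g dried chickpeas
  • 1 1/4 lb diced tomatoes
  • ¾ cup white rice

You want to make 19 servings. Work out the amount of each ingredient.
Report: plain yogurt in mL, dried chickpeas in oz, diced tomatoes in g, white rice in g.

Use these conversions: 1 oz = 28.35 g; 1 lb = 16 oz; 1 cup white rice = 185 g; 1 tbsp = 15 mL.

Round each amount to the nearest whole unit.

Scaling factor: 19/4 = 4.75.
plain yogurt: 8 tbsp × 19/4 × 15 mL/tbsp = 570 mL
dried chickpeas: 300 g × 19/4 ÷ 28.35 g/oz ≈ 50 oz
diced tomatoes: 1.25 lb × 19/4 × 16 oz/lb × 28.35 g/oz ≈ 2693 g
white rice: 0.75 cup × 19/4 × 185 g/cup ≈ 659 g

plain yogurt: 570 mL; dried chickpeas: 50 oz; diced tomatoes: 2693 g; white rice: 659 g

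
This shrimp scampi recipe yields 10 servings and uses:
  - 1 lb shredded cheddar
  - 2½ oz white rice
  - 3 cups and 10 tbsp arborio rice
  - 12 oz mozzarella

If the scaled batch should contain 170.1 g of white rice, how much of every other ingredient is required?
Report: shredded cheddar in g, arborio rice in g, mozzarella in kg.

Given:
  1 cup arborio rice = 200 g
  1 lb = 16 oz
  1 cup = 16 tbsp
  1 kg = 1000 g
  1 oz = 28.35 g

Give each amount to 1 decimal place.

shredded cheddar: 1088.6 g; arborio rice: 1740.0 g; mozzarella: 0.8 kg

The original recipe has 70.875 g of white rice, so the scaling factor is 170.1 ÷ 70.875 = 12/5 = 2.4.
shredded cheddar: 1 lb × 12/5 × 16 oz/lb × 28.35 g/oz ≈ 1088.6 g
arborio rice: (3 cup + 10 tbsp = 3.625 cup) × 12/5 × 200 g/cup = 1740.0 g
mozzarella: 12 oz × 12/5 × 28.35 g/oz ÷ 1000 g/kg ≈ 0.8 kg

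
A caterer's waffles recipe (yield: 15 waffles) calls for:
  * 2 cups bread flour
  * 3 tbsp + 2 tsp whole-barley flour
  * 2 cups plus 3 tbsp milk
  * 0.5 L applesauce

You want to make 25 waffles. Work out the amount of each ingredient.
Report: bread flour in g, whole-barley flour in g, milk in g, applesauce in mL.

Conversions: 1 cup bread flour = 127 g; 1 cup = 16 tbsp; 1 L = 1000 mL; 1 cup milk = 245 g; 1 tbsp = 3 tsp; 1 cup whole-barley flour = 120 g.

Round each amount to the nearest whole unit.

bread flour: 423 g; whole-barley flour: 46 g; milk: 893 g; applesauce: 833 mL

Scaling factor: 25/15 = 5/3.
bread flour: 2 cup × 5/3 × 127 g/cup ≈ 423 g
whole-barley flour: (3 tbsp + 2 tsp = 11/3 tbsp) × 5/3 ÷ 16 tbsp/cup × 120 g/cup ≈ 46 g
milk: (2 cup + 3 tbsp = 2.1875 cup) × 5/3 × 245 g/cup ≈ 893 g
applesauce: 0.5 L × 5/3 × 1000 mL/L ≈ 833 mL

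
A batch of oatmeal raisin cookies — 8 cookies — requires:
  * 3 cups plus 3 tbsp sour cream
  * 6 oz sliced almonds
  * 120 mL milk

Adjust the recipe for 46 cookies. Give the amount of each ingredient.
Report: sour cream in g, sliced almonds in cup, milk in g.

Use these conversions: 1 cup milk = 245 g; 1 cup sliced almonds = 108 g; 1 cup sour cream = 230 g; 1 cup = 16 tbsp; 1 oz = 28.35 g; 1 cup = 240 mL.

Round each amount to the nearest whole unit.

sour cream: 4215 g; sliced almonds: 9 cup; milk: 704 g

Scaling factor: 46/8 = 23/4 = 5.75.
sour cream: (3 cup + 3 tbsp = 3.1875 cup) × 23/4 × 230 g/cup ≈ 4215 g
sliced almonds: 6 oz × 23/4 × 28.35 g/oz ÷ 108 g/cup ≈ 9 cup
milk: 120 mL × 23/4 ÷ 240 mL/cup × 245 g/cup ≈ 704 g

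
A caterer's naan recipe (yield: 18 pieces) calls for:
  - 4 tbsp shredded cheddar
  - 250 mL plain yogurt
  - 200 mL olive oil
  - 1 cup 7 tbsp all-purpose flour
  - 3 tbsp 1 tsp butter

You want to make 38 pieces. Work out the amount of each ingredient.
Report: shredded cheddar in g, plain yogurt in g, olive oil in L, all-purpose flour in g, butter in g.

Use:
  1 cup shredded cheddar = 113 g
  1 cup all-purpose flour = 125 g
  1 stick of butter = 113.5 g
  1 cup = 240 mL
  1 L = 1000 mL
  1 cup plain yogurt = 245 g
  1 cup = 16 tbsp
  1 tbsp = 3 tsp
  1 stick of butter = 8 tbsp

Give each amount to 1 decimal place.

shredded cheddar: 59.6 g; plain yogurt: 538.8 g; olive oil: 0.4 L; all-purpose flour: 379.3 g; butter: 99.8 g

Scaling factor: 38/18 = 19/9.
shredded cheddar: 4 tbsp × 19/9 ÷ 16 tbsp/cup × 113 g/cup ≈ 59.6 g
plain yogurt: 250 mL × 19/9 ÷ 240 mL/cup × 245 g/cup ≈ 538.8 g
olive oil: 200 mL × 19/9 ÷ 1000 mL/L ≈ 0.4 L
all-purpose flour: (1 cup + 7 tbsp = 1.4375 cup) × 19/9 × 125 g/cup ≈ 379.3 g
butter: (3 tbsp + 1 tsp = 10/3 tbsp) × 19/9 ÷ 8 tbsp/stick × 113.5 g/stick ≈ 99.8 g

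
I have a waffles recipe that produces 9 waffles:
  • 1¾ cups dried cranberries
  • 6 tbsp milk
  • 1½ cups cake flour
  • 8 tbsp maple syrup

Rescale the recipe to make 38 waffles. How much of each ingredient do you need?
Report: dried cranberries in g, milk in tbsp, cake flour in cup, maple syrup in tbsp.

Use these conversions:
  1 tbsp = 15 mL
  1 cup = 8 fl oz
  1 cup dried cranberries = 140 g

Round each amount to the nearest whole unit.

dried cranberries: 1034 g; milk: 25 tbsp; cake flour: 6 cup; maple syrup: 34 tbsp

Scaling factor: 38/9.
dried cranberries: 1.75 cup × 38/9 × 140 g/cup ≈ 1034 g
milk: 6 tbsp × 38/9 ≈ 25 tbsp
cake flour: 1.5 cup × 38/9 ≈ 6 cup
maple syrup: 8 tbsp × 38/9 ≈ 34 tbsp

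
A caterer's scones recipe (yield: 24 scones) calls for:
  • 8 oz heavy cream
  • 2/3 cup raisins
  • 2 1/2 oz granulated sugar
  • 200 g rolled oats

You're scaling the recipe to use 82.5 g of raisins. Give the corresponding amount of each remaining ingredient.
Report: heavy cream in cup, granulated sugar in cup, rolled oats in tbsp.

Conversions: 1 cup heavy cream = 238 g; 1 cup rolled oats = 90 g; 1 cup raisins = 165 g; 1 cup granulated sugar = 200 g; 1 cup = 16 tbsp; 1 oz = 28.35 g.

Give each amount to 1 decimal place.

heavy cream: 0.7 cup; granulated sugar: 0.3 cup; rolled oats: 26.7 tbsp

The original recipe has 110 g of raisins, so the scaling factor is 82.5 ÷ 110 = 3/4 = 0.75.
heavy cream: 8 oz × 3/4 × 28.35 g/oz ÷ 238 g/cup ≈ 0.7 cup
granulated sugar: 2.5 oz × 3/4 × 28.35 g/oz ÷ 200 g/cup ≈ 0.3 cup
rolled oats: 200 g × 3/4 ÷ 90 g/cup × 16 tbsp/cup ≈ 26.7 tbsp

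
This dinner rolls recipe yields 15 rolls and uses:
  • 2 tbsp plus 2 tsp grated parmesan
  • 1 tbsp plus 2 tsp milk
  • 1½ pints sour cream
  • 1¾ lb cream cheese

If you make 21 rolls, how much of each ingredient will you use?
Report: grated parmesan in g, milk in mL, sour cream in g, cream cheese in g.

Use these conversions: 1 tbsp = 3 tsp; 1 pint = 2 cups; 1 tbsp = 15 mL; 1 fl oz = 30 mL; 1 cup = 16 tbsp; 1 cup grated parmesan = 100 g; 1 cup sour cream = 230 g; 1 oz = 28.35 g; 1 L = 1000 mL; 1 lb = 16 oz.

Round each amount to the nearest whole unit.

Scaling factor: 21/15 = 7/5 = 1.4.
grated parmesan: (2 tbsp + 2 tsp = 8/3 tbsp) × 7/5 ÷ 16 tbsp/cup × 100 g/cup ≈ 23 g
milk: (1 tbsp + 2 tsp = 5/3 tbsp) × 7/5 × 15 mL/tbsp = 35 mL
sour cream: 1.5 pint × 7/5 × 2 cup/pint × 230 g/cup = 966 g
cream cheese: 1.75 lb × 7/5 × 16 oz/lb × 28.35 g/oz ≈ 1111 g

grated parmesan: 23 g; milk: 35 mL; sour cream: 966 g; cream cheese: 1111 g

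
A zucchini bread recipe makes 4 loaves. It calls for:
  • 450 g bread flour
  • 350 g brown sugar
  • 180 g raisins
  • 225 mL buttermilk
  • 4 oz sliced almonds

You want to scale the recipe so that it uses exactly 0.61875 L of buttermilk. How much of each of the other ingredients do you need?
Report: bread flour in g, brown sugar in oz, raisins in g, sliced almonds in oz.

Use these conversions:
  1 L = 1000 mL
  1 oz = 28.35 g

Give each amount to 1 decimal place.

bread flour: 1237.5 g; brown sugar: 34.0 oz; raisins: 495.0 g; sliced almonds: 11.0 oz

The original recipe has 0.225 L of buttermilk, so the scaling factor is 0.61875 ÷ 0.225 = 11/4 = 2.75.
bread flour: 450 g × 11/4 = 1237.5 g
brown sugar: 350 g × 11/4 ÷ 28.35 g/oz ≈ 34.0 oz
raisins: 180 g × 11/4 = 495.0 g
sliced almonds: 4 oz × 11/4 = 11.0 oz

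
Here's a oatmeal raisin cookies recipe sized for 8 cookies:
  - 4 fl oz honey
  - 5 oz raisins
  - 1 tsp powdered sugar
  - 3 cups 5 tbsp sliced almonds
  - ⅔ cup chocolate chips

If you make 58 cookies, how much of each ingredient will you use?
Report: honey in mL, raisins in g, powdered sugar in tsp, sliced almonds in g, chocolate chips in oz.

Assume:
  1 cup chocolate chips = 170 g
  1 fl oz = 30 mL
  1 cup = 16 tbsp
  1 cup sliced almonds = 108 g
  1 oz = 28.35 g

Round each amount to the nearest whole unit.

honey: 870 mL; raisins: 1028 g; powdered sugar: 7 tsp; sliced almonds: 2594 g; chocolate chips: 29 oz

Scaling factor: 58/8 = 29/4 = 7.25.
honey: 4 fl oz × 29/4 × 30 mL/fl oz = 870 mL
raisins: 5 oz × 29/4 × 28.35 g/oz ≈ 1028 g
powdered sugar: 1 tsp × 29/4 ≈ 7 tsp
sliced almonds: (3 cup + 5 tbsp = 3.3125 cup) × 29/4 × 108 g/cup ≈ 2594 g
chocolate chips: 2/3 cup × 29/4 × 170 g/cup ÷ 28.35 g/oz ≈ 29 oz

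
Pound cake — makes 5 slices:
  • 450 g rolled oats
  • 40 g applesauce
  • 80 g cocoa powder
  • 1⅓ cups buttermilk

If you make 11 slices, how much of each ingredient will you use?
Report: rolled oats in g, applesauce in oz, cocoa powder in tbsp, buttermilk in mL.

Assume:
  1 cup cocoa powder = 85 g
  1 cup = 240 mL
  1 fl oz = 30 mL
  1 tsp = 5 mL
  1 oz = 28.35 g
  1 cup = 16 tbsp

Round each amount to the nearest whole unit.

rolled oats: 990 g; applesauce: 3 oz; cocoa powder: 33 tbsp; buttermilk: 704 mL

Scaling factor: 11/5 = 2.2.
rolled oats: 450 g × 11/5 = 990 g
applesauce: 40 g × 11/5 ÷ 28.35 g/oz ≈ 3 oz
cocoa powder: 80 g × 11/5 ÷ 85 g/cup × 16 tbsp/cup ≈ 33 tbsp
buttermilk: 4/3 cup × 11/5 × 240 mL/cup = 704 mL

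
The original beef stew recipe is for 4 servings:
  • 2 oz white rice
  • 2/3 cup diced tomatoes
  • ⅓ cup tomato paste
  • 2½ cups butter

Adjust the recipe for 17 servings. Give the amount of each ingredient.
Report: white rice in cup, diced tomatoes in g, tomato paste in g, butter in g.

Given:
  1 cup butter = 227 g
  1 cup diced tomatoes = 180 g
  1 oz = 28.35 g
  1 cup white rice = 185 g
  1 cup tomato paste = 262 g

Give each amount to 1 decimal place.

Scaling factor: 17/4 = 4.25.
white rice: 2 oz × 17/4 × 28.35 g/oz ÷ 185 g/cup ≈ 1.3 cup
diced tomatoes: 2/3 cup × 17/4 × 180 g/cup = 510.0 g
tomato paste: 1/3 cup × 17/4 × 262 g/cup ≈ 371.2 g
butter: 2.5 cup × 17/4 × 227 g/cup ≈ 2411.9 g

white rice: 1.3 cup; diced tomatoes: 510.0 g; tomato paste: 371.2 g; butter: 2411.9 g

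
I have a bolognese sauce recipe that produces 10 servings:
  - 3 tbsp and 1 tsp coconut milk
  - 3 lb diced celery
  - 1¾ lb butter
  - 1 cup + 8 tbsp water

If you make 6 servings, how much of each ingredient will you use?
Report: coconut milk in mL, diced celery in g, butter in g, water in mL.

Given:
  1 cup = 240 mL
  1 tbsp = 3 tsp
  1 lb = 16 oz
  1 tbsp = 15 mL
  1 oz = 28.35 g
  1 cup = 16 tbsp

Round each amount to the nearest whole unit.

coconut milk: 30 mL; diced celery: 816 g; butter: 476 g; water: 216 mL

Scaling factor: 6/10 = 3/5 = 0.6.
coconut milk: (3 tbsp + 1 tsp = 10/3 tbsp) × 3/5 × 15 mL/tbsp = 30 mL
diced celery: 3 lb × 3/5 × 16 oz/lb × 28.35 g/oz ≈ 816 g
butter: 1.75 lb × 3/5 × 16 oz/lb × 28.35 g/oz ≈ 476 g
water: (1 cup + 8 tbsp = 1.5 cup) × 3/5 × 240 mL/cup = 216 mL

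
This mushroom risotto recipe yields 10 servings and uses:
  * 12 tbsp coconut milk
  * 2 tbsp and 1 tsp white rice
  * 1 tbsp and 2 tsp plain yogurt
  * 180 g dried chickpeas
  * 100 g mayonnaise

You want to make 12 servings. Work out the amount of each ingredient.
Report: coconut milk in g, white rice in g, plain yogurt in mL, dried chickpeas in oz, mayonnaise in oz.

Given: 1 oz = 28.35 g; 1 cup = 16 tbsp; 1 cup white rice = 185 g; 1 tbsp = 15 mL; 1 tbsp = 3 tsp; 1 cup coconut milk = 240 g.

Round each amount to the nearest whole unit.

Scaling factor: 12/10 = 6/5 = 1.2.
coconut milk: 12 tbsp × 6/5 ÷ 16 tbsp/cup × 240 g/cup = 216 g
white rice: (2 tbsp + 1 tsp = 7/3 tbsp) × 6/5 ÷ 16 tbsp/cup × 185 g/cup ≈ 32 g
plain yogurt: (1 tbsp + 2 tsp = 5/3 tbsp) × 6/5 × 15 mL/tbsp = 30 mL
dried chickpeas: 180 g × 6/5 ÷ 28.35 g/oz ≈ 8 oz
mayonnaise: 100 g × 6/5 ÷ 28.35 g/oz ≈ 4 oz

coconut milk: 216 g; white rice: 32 g; plain yogurt: 30 mL; dried chickpeas: 8 oz; mayonnaise: 4 oz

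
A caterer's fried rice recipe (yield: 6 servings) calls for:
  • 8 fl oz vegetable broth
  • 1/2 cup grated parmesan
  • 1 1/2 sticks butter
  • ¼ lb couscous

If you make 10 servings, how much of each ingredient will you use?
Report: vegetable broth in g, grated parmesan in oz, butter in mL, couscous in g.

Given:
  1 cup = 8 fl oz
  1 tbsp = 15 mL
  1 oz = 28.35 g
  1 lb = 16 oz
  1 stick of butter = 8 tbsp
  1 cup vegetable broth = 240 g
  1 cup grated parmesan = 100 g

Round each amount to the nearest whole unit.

vegetable broth: 400 g; grated parmesan: 3 oz; butter: 300 mL; couscous: 189 g

Scaling factor: 10/6 = 5/3.
vegetable broth: 8 fl oz × 5/3 ÷ 8 fl oz/cup × 240 g/cup = 400 g
grated parmesan: 0.5 cup × 5/3 × 100 g/cup ÷ 28.35 g/oz ≈ 3 oz
butter: 1.5 stick × 5/3 × 8 tbsp/stick × 15 mL/tbsp = 300 mL
couscous: 0.25 lb × 5/3 × 16 oz/lb × 28.35 g/oz = 189 g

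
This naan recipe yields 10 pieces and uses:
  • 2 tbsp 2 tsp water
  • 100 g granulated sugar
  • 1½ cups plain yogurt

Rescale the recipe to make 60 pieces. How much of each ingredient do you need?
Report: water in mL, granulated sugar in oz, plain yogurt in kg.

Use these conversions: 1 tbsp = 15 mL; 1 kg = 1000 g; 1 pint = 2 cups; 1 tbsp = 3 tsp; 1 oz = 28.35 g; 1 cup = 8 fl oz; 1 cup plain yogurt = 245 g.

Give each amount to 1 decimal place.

Scaling factor: 60/10 = 6.
water: (2 tbsp + 2 tsp = 8/3 tbsp) × 6 × 15 mL/tbsp = 240.0 mL
granulated sugar: 100 g × 6 ÷ 28.35 g/oz ≈ 21.2 oz
plain yogurt: 1.5 cup × 6 × 245 g/cup ÷ 1000 g/kg ≈ 2.2 kg

water: 240.0 mL; granulated sugar: 21.2 oz; plain yogurt: 2.2 kg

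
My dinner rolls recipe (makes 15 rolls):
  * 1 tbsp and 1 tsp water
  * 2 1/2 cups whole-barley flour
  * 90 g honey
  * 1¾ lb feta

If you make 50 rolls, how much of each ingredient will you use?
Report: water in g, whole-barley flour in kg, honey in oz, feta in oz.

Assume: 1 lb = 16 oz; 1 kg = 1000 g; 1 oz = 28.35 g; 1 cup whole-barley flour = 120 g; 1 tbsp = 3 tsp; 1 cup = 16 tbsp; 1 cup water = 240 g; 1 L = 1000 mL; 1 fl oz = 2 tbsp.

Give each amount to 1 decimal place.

Scaling factor: 50/15 = 10/3.
water: (1 tbsp + 1 tsp = 4/3 tbsp) × 10/3 ÷ 16 tbsp/cup × 240 g/cup ≈ 66.7 g
whole-barley flour: 2.5 cup × 10/3 × 120 g/cup ÷ 1000 g/kg = 1.0 kg
honey: 90 g × 10/3 ÷ 28.35 g/oz ≈ 10.6 oz
feta: 1.75 lb × 10/3 × 16 oz/lb ≈ 93.3 oz

water: 66.7 g; whole-barley flour: 1.0 kg; honey: 10.6 oz; feta: 93.3 oz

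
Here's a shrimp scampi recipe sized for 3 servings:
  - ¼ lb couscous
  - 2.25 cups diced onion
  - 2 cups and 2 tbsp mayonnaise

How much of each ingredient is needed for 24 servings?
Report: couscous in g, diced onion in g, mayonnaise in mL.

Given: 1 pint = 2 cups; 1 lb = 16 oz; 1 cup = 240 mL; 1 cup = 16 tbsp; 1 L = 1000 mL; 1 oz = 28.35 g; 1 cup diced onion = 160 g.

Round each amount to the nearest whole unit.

Scaling factor: 24/3 = 8.
couscous: 0.25 lb × 8 × 16 oz/lb × 28.35 g/oz ≈ 907 g
diced onion: 2.25 cup × 8 × 160 g/cup = 2880 g
mayonnaise: (2 cup + 2 tbsp = 2.125 cup) × 8 × 240 mL/cup = 4080 mL

couscous: 907 g; diced onion: 2880 g; mayonnaise: 4080 mL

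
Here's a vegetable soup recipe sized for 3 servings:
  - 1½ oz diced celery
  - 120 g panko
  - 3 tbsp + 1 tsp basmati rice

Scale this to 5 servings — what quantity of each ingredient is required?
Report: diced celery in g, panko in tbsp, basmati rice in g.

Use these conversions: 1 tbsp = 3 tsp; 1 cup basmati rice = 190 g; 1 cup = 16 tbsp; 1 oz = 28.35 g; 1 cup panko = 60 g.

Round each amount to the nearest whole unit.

diced celery: 71 g; panko: 53 tbsp; basmati rice: 66 g

Scaling factor: 5/3.
diced celery: 1.5 oz × 5/3 × 28.35 g/oz ≈ 71 g
panko: 120 g × 5/3 ÷ 60 g/cup × 16 tbsp/cup ≈ 53 tbsp
basmati rice: (3 tbsp + 1 tsp = 10/3 tbsp) × 5/3 ÷ 16 tbsp/cup × 190 g/cup ≈ 66 g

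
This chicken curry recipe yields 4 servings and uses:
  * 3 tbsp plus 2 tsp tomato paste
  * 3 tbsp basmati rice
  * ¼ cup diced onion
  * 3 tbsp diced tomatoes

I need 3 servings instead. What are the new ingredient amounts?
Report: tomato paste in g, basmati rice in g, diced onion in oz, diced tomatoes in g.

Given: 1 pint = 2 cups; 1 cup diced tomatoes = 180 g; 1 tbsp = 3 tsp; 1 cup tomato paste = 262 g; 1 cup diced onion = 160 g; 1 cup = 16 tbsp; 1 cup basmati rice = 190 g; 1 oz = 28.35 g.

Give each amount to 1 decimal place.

Scaling factor: 3/4 = 0.75.
tomato paste: (3 tbsp + 2 tsp = 11/3 tbsp) × 3/4 ÷ 16 tbsp/cup × 262 g/cup ≈ 45.0 g
basmati rice: 3 tbsp × 3/4 ÷ 16 tbsp/cup × 190 g/cup ≈ 26.7 g
diced onion: 0.25 cup × 3/4 × 160 g/cup ÷ 28.35 g/oz ≈ 1.1 oz
diced tomatoes: 3 tbsp × 3/4 ÷ 16 tbsp/cup × 180 g/cup ≈ 25.3 g

tomato paste: 45.0 g; basmati rice: 26.7 g; diced onion: 1.1 oz; diced tomatoes: 25.3 g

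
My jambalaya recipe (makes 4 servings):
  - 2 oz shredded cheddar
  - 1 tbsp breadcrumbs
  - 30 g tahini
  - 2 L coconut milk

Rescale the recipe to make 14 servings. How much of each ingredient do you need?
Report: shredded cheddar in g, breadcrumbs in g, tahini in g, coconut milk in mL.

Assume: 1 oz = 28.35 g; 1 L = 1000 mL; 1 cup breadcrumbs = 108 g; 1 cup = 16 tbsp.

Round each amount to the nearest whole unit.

Scaling factor: 14/4 = 7/2 = 3.5.
shredded cheddar: 2 oz × 7/2 × 28.35 g/oz ≈ 198 g
breadcrumbs: 1 tbsp × 7/2 ÷ 16 tbsp/cup × 108 g/cup ≈ 24 g
tahini: 30 g × 7/2 = 105 g
coconut milk: 2 L × 7/2 × 1000 mL/L = 7000 mL

shredded cheddar: 198 g; breadcrumbs: 24 g; tahini: 105 g; coconut milk: 7000 mL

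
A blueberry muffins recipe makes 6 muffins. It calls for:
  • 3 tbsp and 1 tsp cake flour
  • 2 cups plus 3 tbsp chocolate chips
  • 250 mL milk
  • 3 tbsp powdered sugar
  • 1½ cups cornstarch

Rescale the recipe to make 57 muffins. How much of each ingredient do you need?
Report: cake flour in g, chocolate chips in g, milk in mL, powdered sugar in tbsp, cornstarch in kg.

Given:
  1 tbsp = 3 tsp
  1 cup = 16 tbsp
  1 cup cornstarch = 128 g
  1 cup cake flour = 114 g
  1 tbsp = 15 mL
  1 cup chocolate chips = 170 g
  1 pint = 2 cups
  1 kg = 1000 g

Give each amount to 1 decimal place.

Scaling factor: 57/6 = 19/2 = 9.5.
cake flour: (3 tbsp + 1 tsp = 10/3 tbsp) × 19/2 ÷ 16 tbsp/cup × 114 g/cup ≈ 225.6 g
chocolate chips: (2 cup + 3 tbsp = 2.1875 cup) × 19/2 × 170 g/cup ≈ 3532.8 g
milk: 250 mL × 19/2 = 2375.0 mL
powdered sugar: 3 tbsp × 19/2 = 28.5 tbsp
cornstarch: 1.5 cup × 19/2 × 128 g/cup ÷ 1000 g/kg ≈ 1.8 kg

cake flour: 225.6 g; chocolate chips: 3532.8 g; milk: 2375.0 mL; powdered sugar: 28.5 tbsp; cornstarch: 1.8 kg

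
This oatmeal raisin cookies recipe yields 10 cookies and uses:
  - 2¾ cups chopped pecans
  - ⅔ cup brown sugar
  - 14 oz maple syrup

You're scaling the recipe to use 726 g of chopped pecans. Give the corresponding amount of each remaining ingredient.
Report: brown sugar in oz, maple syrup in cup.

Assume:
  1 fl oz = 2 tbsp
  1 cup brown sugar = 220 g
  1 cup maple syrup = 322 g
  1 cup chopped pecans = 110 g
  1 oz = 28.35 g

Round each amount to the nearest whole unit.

brown sugar: 12 oz; maple syrup: 3 cup

The original recipe has 302.5 g of chopped pecans, so the scaling factor is 726 ÷ 302.5 = 12/5 = 2.4.
brown sugar: 2/3 cup × 12/5 × 220 g/cup ÷ 28.35 g/oz ≈ 12 oz
maple syrup: 14 oz × 12/5 × 28.35 g/oz ÷ 322 g/cup ≈ 3 cup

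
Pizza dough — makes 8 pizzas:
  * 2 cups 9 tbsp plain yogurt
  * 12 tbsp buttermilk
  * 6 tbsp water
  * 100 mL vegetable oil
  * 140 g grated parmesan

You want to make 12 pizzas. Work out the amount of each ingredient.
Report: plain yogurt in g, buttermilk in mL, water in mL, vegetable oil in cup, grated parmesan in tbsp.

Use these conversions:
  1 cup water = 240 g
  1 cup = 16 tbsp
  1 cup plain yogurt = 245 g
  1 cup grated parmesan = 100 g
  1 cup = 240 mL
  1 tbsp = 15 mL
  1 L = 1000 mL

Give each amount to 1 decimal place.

plain yogurt: 941.7 g; buttermilk: 270.0 mL; water: 135.0 mL; vegetable oil: 0.6 cup; grated parmesan: 33.6 tbsp

Scaling factor: 12/8 = 3/2 = 1.5.
plain yogurt: (2 cup + 9 tbsp = 2.5625 cup) × 3/2 × 245 g/cup ≈ 941.7 g
buttermilk: 12 tbsp × 3/2 × 15 mL/tbsp = 270.0 mL
water: 6 tbsp × 3/2 × 15 mL/tbsp = 135.0 mL
vegetable oil: 100 mL × 3/2 ÷ 240 mL/cup ≈ 0.6 cup
grated parmesan: 140 g × 3/2 ÷ 100 g/cup × 16 tbsp/cup = 33.6 tbsp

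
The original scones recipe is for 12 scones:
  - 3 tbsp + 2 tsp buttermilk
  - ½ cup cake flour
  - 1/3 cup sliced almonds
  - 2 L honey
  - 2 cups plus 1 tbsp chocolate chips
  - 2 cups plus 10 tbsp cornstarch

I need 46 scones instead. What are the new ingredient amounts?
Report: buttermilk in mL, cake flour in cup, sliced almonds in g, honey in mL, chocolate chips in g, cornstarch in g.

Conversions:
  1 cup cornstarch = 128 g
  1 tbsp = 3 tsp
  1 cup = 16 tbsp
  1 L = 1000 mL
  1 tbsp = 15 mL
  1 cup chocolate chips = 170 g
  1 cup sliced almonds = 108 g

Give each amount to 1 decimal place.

buttermilk: 210.8 mL; cake flour: 1.9 cup; sliced almonds: 138.0 g; honey: 7666.7 mL; chocolate chips: 1344.1 g; cornstarch: 1288.0 g

Scaling factor: 46/12 = 23/6.
buttermilk: (3 tbsp + 2 tsp = 11/3 tbsp) × 23/6 × 15 mL/tbsp ≈ 210.8 mL
cake flour: 0.5 cup × 23/6 ≈ 1.9 cup
sliced almonds: 1/3 cup × 23/6 × 108 g/cup = 138.0 g
honey: 2 L × 23/6 × 1000 mL/L ≈ 7666.7 mL
chocolate chips: (2 cup + 1 tbsp = 2.0625 cup) × 23/6 × 170 g/cup ≈ 1344.1 g
cornstarch: (2 cup + 10 tbsp = 2.625 cup) × 23/6 × 128 g/cup = 1288.0 g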